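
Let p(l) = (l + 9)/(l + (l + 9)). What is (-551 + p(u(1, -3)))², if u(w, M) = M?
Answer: 301401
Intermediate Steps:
p(l) = (9 + l)/(9 + 2*l) (p(l) = (9 + l)/(l + (9 + l)) = (9 + l)/(9 + 2*l))
(-551 + p(u(1, -3)))² = (-551 + (9 - 3)/(9 + 2*(-3)))² = (-551 + 6/(9 - 6))² = (-551 + 6/3)² = (-551 + (⅓)*6)² = (-551 + 2)² = (-549)² = 301401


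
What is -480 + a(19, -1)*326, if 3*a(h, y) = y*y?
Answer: -1114/3 ≈ -371.33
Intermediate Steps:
a(h, y) = y²/3 (a(h, y) = (y*y)/3 = y²/3)
-480 + a(19, -1)*326 = -480 + ((⅓)*(-1)²)*326 = -480 + ((⅓)*1)*326 = -480 + (⅓)*326 = -480 + 326/3 = -1114/3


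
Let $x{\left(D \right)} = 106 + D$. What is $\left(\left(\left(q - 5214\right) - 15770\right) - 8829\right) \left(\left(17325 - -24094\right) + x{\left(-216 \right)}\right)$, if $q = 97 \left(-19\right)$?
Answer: $-1307677704$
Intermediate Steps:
$q = -1843$
$\left(\left(\left(q - 5214\right) - 15770\right) - 8829\right) \left(\left(17325 - -24094\right) + x{\left(-216 \right)}\right) = \left(\left(\left(-1843 - 5214\right) - 15770\right) - 8829\right) \left(\left(17325 - -24094\right) + \left(106 - 216\right)\right) = \left(\left(-7057 - 15770\right) - 8829\right) \left(\left(17325 + 24094\right) - 110\right) = \left(-22827 - 8829\right) \left(41419 - 110\right) = \left(-31656\right) 41309 = -1307677704$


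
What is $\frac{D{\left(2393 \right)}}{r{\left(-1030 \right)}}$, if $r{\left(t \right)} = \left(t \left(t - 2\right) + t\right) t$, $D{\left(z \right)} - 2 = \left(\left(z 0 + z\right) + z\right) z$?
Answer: $- \frac{114529}{10937879} \approx -0.010471$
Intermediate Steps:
$D{\left(z \right)} = 2 + 2 z^{2}$ ($D{\left(z \right)} = 2 + \left(\left(z 0 + z\right) + z\right) z = 2 + \left(\left(0 + z\right) + z\right) z = 2 + \left(z + z\right) z = 2 + 2 z z = 2 + 2 z^{2}$)
$r{\left(t \right)} = t \left(t + t \left(-2 + t\right)\right)$ ($r{\left(t \right)} = \left(t \left(-2 + t\right) + t\right) t = \left(t + t \left(-2 + t\right)\right) t = t \left(t + t \left(-2 + t\right)\right)$)
$\frac{D{\left(2393 \right)}}{r{\left(-1030 \right)}} = \frac{2 + 2 \cdot 2393^{2}}{\left(-1030\right)^{2} \left(-1 - 1030\right)} = \frac{2 + 2 \cdot 5726449}{1060900 \left(-1031\right)} = \frac{2 + 11452898}{-1093787900} = 11452900 \left(- \frac{1}{1093787900}\right) = - \frac{114529}{10937879}$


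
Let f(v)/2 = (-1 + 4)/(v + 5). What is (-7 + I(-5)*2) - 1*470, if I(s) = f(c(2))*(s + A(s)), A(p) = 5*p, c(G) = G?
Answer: -3699/7 ≈ -528.43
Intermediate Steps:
f(v) = 6/(5 + v) (f(v) = 2*((-1 + 4)/(v + 5)) = 2*(3/(5 + v)) = 6/(5 + v))
I(s) = 36*s/7 (I(s) = (6/(5 + 2))*(s + 5*s) = (6/7)*(6*s) = (6*(⅐))*(6*s) = 6*(6*s)/7 = 36*s/7)
(-7 + I(-5)*2) - 1*470 = (-7 + ((36/7)*(-5))*2) - 1*470 = (-7 - 180/7*2) - 470 = (-7 - 360/7) - 470 = -409/7 - 470 = -3699/7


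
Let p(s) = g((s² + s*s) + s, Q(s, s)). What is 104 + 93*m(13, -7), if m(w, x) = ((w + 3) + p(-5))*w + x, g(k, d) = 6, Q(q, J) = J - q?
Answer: 26051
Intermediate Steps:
p(s) = 6
m(w, x) = x + w*(9 + w) (m(w, x) = ((w + 3) + 6)*w + x = ((3 + w) + 6)*w + x = (9 + w)*w + x = w*(9 + w) + x = x + w*(9 + w))
104 + 93*m(13, -7) = 104 + 93*(-7 + 13² + 9*13) = 104 + 93*(-7 + 169 + 117) = 104 + 93*279 = 104 + 25947 = 26051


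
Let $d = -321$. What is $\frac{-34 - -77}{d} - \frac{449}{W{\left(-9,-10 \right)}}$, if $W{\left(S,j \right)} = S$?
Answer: $\frac{47914}{963} \approx 49.755$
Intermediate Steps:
$\frac{-34 - -77}{d} - \frac{449}{W{\left(-9,-10 \right)}} = \frac{-34 - -77}{-321} - \frac{449}{-9} = \left(-34 + 77\right) \left(- \frac{1}{321}\right) - - \frac{449}{9} = 43 \left(- \frac{1}{321}\right) + \frac{449}{9} = - \frac{43}{321} + \frac{449}{9} = \frac{47914}{963}$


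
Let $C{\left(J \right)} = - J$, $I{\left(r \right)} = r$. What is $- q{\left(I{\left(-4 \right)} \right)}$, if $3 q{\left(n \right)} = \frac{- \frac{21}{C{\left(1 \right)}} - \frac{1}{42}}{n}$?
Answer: $\frac{881}{504} \approx 1.748$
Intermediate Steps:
$q{\left(n \right)} = \frac{881}{126 n}$ ($q{\left(n \right)} = \frac{\left(- \frac{21}{\left(-1\right) 1} - \frac{1}{42}\right) \frac{1}{n}}{3} = \frac{\left(- \frac{21}{-1} - \frac{1}{42}\right) \frac{1}{n}}{3} = \frac{\left(\left(-21\right) \left(-1\right) - \frac{1}{42}\right) \frac{1}{n}}{3} = \frac{\left(21 - \frac{1}{42}\right) \frac{1}{n}}{3} = \frac{\frac{881}{42} \frac{1}{n}}{3} = \frac{881}{126 n}$)
$- q{\left(I{\left(-4 \right)} \right)} = - \frac{881}{126 \left(-4\right)} = - \frac{881 \left(-1\right)}{126 \cdot 4} = \left(-1\right) \left(- \frac{881}{504}\right) = \frac{881}{504}$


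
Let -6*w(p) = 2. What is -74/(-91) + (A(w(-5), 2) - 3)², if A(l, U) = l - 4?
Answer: 44710/819 ≈ 54.591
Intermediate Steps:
w(p) = -⅓ (w(p) = -⅙*2 = -⅓)
A(l, U) = -4 + l
-74/(-91) + (A(w(-5), 2) - 3)² = -74/(-91) + ((-4 - ⅓) - 3)² = -1/91*(-74) + (-13/3 - 3)² = 74/91 + (-22/3)² = 74/91 + 484/9 = 44710/819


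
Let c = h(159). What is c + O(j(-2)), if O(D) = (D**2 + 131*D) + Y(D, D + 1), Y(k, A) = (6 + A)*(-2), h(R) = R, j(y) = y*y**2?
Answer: -823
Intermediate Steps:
j(y) = y**3
c = 159
Y(k, A) = -12 - 2*A
O(D) = -14 + D**2 + 129*D (O(D) = (D**2 + 131*D) + (-12 - 2*(D + 1)) = (D**2 + 131*D) + (-12 - 2*(1 + D)) = (D**2 + 131*D) + (-12 + (-2 - 2*D)) = (D**2 + 131*D) + (-14 - 2*D) = -14 + D**2 + 129*D)
c + O(j(-2)) = 159 + (-14 + ((-2)**3)**2 + 129*(-2)**3) = 159 + (-14 + (-8)**2 + 129*(-8)) = 159 + (-14 + 64 - 1032) = 159 - 982 = -823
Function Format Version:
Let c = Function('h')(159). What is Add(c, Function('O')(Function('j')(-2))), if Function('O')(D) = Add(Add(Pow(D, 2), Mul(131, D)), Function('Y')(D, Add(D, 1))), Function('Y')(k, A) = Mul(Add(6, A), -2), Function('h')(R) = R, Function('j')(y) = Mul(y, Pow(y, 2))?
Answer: -823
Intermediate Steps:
Function('j')(y) = Pow(y, 3)
c = 159
Function('Y')(k, A) = Add(-12, Mul(-2, A))
Function('O')(D) = Add(-14, Pow(D, 2), Mul(129, D)) (Function('O')(D) = Add(Add(Pow(D, 2), Mul(131, D)), Add(-12, Mul(-2, Add(D, 1)))) = Add(Add(Pow(D, 2), Mul(131, D)), Add(-12, Mul(-2, Add(1, D)))) = Add(Add(Pow(D, 2), Mul(131, D)), Add(-12, Add(-2, Mul(-2, D)))) = Add(Add(Pow(D, 2), Mul(131, D)), Add(-14, Mul(-2, D))) = Add(-14, Pow(D, 2), Mul(129, D)))
Add(c, Function('O')(Function('j')(-2))) = Add(159, Add(-14, Pow(Pow(-2, 3), 2), Mul(129, Pow(-2, 3)))) = Add(159, Add(-14, Pow(-8, 2), Mul(129, -8))) = Add(159, Add(-14, 64, -1032)) = Add(159, -982) = -823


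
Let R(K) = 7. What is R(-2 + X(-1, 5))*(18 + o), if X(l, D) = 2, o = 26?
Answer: 308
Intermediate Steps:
R(-2 + X(-1, 5))*(18 + o) = 7*(18 + 26) = 7*44 = 308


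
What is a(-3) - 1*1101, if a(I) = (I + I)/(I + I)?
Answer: -1100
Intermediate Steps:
a(I) = 1 (a(I) = (2*I)/((2*I)) = (2*I)*(1/(2*I)) = 1)
a(-3) - 1*1101 = 1 - 1*1101 = 1 - 1101 = -1100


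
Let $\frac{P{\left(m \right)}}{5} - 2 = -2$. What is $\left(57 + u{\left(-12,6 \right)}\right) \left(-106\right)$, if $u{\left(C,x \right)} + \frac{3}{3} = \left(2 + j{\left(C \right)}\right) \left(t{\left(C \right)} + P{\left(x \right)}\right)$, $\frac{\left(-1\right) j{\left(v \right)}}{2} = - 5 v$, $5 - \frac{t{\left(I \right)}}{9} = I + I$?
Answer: $3258652$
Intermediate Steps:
$P{\left(m \right)} = 0$ ($P{\left(m \right)} = 10 + 5 \left(-2\right) = 10 - 10 = 0$)
$t{\left(I \right)} = 45 - 18 I$ ($t{\left(I \right)} = 45 - 9 \left(I + I\right) = 45 - 9 \cdot 2 I = 45 - 18 I$)
$j{\left(v \right)} = 10 v$ ($j{\left(v \right)} = - 2 \left(- 5 v\right) = 10 v$)
$u{\left(C,x \right)} = -1 + \left(2 + 10 C\right) \left(45 - 18 C\right)$ ($u{\left(C,x \right)} = -1 + \left(2 + 10 C\right) \left(\left(45 - 18 C\right) + 0\right) = -1 + \left(2 + 10 C\right) \left(45 - 18 C\right)$)
$\left(57 + u{\left(-12,6 \right)}\right) \left(-106\right) = \left(57 + \left(89 - 180 \left(-12\right)^{2} + 414 \left(-12\right)\right)\right) \left(-106\right) = \left(57 - 30799\right) \left(-106\right) = \left(-30742\right) \left(-106\right) = 3258652$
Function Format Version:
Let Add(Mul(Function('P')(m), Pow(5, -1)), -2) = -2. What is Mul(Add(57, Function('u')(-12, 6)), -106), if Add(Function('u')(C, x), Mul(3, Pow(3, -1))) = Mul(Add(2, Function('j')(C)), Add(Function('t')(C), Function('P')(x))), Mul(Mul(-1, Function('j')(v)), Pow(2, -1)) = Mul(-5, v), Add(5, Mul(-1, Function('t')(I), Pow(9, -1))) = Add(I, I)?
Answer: 3258652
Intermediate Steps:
Function('P')(m) = 0 (Function('P')(m) = Add(10, Mul(5, -2)) = Add(10, -10) = 0)
Function('t')(I) = Add(45, Mul(-18, I)) (Function('t')(I) = Add(45, Mul(-9, Add(I, I))) = Add(45, Mul(-9, Mul(2, I))) = Add(45, Mul(-18, I)))
Function('j')(v) = Mul(10, v) (Function('j')(v) = Mul(-2, Mul(-5, v)) = Mul(10, v))
Function('u')(C, x) = Add(-1, Mul(Add(2, Mul(10, C)), Add(45, Mul(-18, C)))) (Function('u')(C, x) = Add(-1, Mul(Add(2, Mul(10, C)), Add(Add(45, Mul(-18, C)), 0))) = Add(-1, Mul(Add(2, Mul(10, C)), Add(45, Mul(-18, C)))))
Mul(Add(57, Function('u')(-12, 6)), -106) = Mul(Add(57, Add(89, Mul(-180, Pow(-12, 2)), Mul(414, -12))), -106) = Mul(Add(57, Add(89, Mul(-180, 144), -4968)), -106) = Mul(Add(57, Add(89, -25920, -4968)), -106) = Mul(Add(57, -30799), -106) = Mul(-30742, -106) = 3258652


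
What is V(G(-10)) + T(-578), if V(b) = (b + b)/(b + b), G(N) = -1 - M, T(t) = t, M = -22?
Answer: -577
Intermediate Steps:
G(N) = 21 (G(N) = -1 - 1*(-22) = -1 + 22 = 21)
V(b) = 1 (V(b) = (2*b)/((2*b)) = (2*b)*(1/(2*b)) = 1)
V(G(-10)) + T(-578) = 1 - 578 = -577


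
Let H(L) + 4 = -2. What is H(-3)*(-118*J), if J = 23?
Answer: 16284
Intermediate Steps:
H(L) = -6 (H(L) = -4 - 2 = -6)
H(-3)*(-118*J) = -(-708)*23 = -6*(-2714) = 16284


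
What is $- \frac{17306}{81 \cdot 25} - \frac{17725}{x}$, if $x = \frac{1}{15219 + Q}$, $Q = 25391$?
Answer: $- \frac{1457619823556}{2025} \approx -7.1981 \cdot 10^{8}$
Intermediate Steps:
$x = \frac{1}{40610}$ ($x = \frac{1}{15219 + 25391} = \frac{1}{40610} \approx 2.4624 \cdot 10^{-5}$)
$- \frac{17306}{81 \cdot 25} - \frac{17725}{x} = - \frac{17306}{81 \cdot 25} - 17725 \frac{1}{\frac{1}{40610}} = - \frac{17306}{2025} - 719812250 = - \frac{1457619823556}{2025}$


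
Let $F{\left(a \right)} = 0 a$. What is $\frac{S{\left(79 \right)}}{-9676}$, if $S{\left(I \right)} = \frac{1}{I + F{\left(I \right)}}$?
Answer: $- \frac{1}{764404} \approx -1.3082 \cdot 10^{-6}$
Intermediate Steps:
$F{\left(a \right)} = 0$
$S{\left(I \right)} = \frac{1}{I}$ ($S{\left(I \right)} = \frac{1}{I + 0} = \frac{1}{I}$)
$\frac{S{\left(79 \right)}}{-9676} = \frac{1}{79 \left(-9676\right)} = \frac{1}{79} \left(- \frac{1}{9676}\right) = - \frac{1}{764404}$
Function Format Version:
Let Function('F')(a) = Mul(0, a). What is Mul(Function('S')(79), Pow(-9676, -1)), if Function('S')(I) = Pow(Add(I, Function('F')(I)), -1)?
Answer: Rational(-1, 764404) ≈ -1.3082e-6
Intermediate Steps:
Function('F')(a) = 0
Function('S')(I) = Pow(I, -1) (Function('S')(I) = Pow(Add(I, 0), -1) = Pow(I, -1))
Mul(Function('S')(79), Pow(-9676, -1)) = Mul(Pow(79, -1), Pow(-9676, -1)) = Mul(Rational(1, 79), Rational(-1, 9676)) = Rational(-1, 764404)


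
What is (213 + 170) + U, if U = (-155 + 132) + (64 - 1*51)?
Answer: 373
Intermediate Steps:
U = -10 (U = -23 + (64 - 51) = -23 + 13 = -10)
(213 + 170) + U = (213 + 170) - 10 = 383 - 10 = 373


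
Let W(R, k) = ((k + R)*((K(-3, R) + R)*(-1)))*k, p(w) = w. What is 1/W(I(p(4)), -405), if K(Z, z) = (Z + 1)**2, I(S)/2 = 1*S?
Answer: -1/1929420 ≈ -5.1829e-7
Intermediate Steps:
I(S) = 2*S (I(S) = 2*(1*S) = 2*S)
K(Z, z) = (1 + Z)**2
W(R, k) = k*(-4 - R)*(R + k) (W(R, k) = ((k + R)*(((1 - 3)**2 + R)*(-1)))*k = ((R + k)*(((-2)**2 + R)*(-1)))*k = ((R + k)*((4 + R)*(-1)))*k = ((R + k)*(-4 - R))*k = ((-4 - R)*(R + k))*k = k*(-4 - R)*(R + k))
1/W(I(p(4)), -405) = 1/(-1*(-405)*((2*4)**2 + 4*(2*4) + 4*(-405) + (2*4)*(-405))) = 1/(-1*(-405)*(8**2 + 4*8 - 1620 + 8*(-405))) = 1/(-1*(-405)*(64 + 32 - 1620 - 3240)) = 1/(-1*(-405)*(-4764)) = 1/(-1929420) = -1/1929420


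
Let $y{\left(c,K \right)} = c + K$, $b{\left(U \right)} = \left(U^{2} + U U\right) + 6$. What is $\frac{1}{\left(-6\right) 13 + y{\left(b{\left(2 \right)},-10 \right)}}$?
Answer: $- \frac{1}{74} \approx -0.013514$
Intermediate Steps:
$b{\left(U \right)} = 6 + 2 U^{2}$ ($b{\left(U \right)} = \left(U^{2} + U^{2}\right) + 6 = 2 U^{2} + 6 = 6 + 2 U^{2}$)
$y{\left(c,K \right)} = K + c$
$\frac{1}{\left(-6\right) 13 + y{\left(b{\left(2 \right)},-10 \right)}} = \frac{1}{\left(-6\right) 13 - \left(4 - 8\right)} = \frac{1}{-78 + \left(-10 + \left(6 + 2 \cdot 4\right)\right)} = \frac{1}{-78 + \left(-10 + \left(6 + 8\right)\right)} = \frac{1}{-78 + \left(-10 + 14\right)} = \frac{1}{-78 + 4} = \frac{1}{-74} = - \frac{1}{74}$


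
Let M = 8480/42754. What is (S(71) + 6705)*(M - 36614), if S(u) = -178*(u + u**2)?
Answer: 706952796051978/21377 ≈ 3.3071e+10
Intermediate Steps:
M = 4240/21377 (M = 8480*(1/42754) = 4240/21377 ≈ 0.19834)
S(u) = -178*u - 178*u**2
(S(71) + 6705)*(M - 36614) = (-178*71*(1 + 71) + 6705)*(4240/21377 - 36614) = (-178*71*72 + 6705)*(-782693238/21377) = (-909936 + 6705)*(-782693238/21377) = -903231*(-782693238/21377) = 706952796051978/21377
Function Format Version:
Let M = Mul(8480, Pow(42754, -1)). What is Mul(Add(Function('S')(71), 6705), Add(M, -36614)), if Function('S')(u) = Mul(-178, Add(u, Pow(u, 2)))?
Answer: Rational(706952796051978, 21377) ≈ 3.3071e+10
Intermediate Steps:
M = Rational(4240, 21377) (M = Mul(8480, Rational(1, 42754)) = Rational(4240, 21377) ≈ 0.19834)
Function('S')(u) = Add(Mul(-178, u), Mul(-178, Pow(u, 2)))
Mul(Add(Function('S')(71), 6705), Add(M, -36614)) = Mul(Add(Mul(-178, 71, Add(1, 71)), 6705), Add(Rational(4240, 21377), -36614)) = Mul(Add(Mul(-178, 71, 72), 6705), Rational(-782693238, 21377)) = Mul(Add(-909936, 6705), Rational(-782693238, 21377)) = Mul(-903231, Rational(-782693238, 21377)) = Rational(706952796051978, 21377)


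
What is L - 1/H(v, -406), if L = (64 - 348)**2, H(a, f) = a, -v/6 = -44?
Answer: 21293183/264 ≈ 80656.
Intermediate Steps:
v = 264 (v = -6*(-44) = 264)
L = 80656 (L = (-284)**2 = 80656)
L - 1/H(v, -406) = 80656 - 1/264 = 21293183/264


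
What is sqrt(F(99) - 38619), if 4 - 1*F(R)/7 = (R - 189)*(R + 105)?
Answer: sqrt(89929) ≈ 299.88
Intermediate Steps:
F(R) = 28 - 7*(-189 + R)*(105 + R) (F(R) = 28 - 7*(R - 189)*(R + 105) = 28 - 7*(-189 + R)*(105 + R))
sqrt(F(99) - 38619) = sqrt((138943 - 7*99**2 + 588*99) - 38619) = sqrt((138943 - 7*9801 + 58212) - 38619) = sqrt((138943 - 68607 + 58212) - 38619) = sqrt(128548 - 38619) = sqrt(89929)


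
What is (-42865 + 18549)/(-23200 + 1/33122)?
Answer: 805394552/768430399 ≈ 1.0481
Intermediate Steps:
(-42865 + 18549)/(-23200 + 1/33122) = -24316/(-23200 + 1/33122) = -24316/(-768430399/33122) = -24316*(-33122/768430399) = 805394552/768430399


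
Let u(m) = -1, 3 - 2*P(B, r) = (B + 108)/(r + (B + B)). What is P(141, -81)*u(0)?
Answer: -59/67 ≈ -0.88060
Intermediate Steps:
P(B, r) = 3/2 - (108 + B)/(2*(r + 2*B)) (P(B, r) = 3/2 - (B + 108)/(2*(r + (B + B))) = 3/2 - (108 + B)/(2*(r + 2*B)))
P(141, -81)*u(0) = ((-108 + 3*(-81) + 5*141)/(2*(-81 + 2*141)))*(-1) = ((-108 - 243 + 705)/(2*(-81 + 282)))*(-1) = ((½)*354/201)*(-1) = ((½)*(1/201)*354)*(-1) = (59/67)*(-1) = -59/67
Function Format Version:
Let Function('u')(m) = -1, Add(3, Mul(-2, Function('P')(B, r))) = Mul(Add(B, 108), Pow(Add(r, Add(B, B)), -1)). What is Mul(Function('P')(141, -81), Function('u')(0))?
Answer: Rational(-59, 67) ≈ -0.88060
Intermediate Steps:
Function('P')(B, r) = Add(Rational(3, 2), Mul(Rational(-1, 2), Pow(Add(r, Mul(2, B)), -1), Add(108, B))) (Function('P')(B, r) = Add(Rational(3, 2), Mul(Rational(-1, 2), Mul(Add(B, 108), Pow(Add(r, Add(B, B)), -1)))) = Add(Rational(3, 2), Mul(Rational(-1, 2), Mul(Add(108, B), Pow(Add(r, Mul(2, B)), -1)))) = Add(Rational(3, 2), Mul(Rational(-1, 2), Mul(Pow(Add(r, Mul(2, B)), -1), Add(108, B)))) = Add(Rational(3, 2), Mul(Rational(-1, 2), Pow(Add(r, Mul(2, B)), -1), Add(108, B))))
Mul(Function('P')(141, -81), Function('u')(0)) = Mul(Mul(Rational(1, 2), Pow(Add(-81, Mul(2, 141)), -1), Add(-108, Mul(3, -81), Mul(5, 141))), -1) = Mul(Mul(Rational(1, 2), Pow(Add(-81, 282), -1), Add(-108, -243, 705)), -1) = Mul(Mul(Rational(1, 2), Pow(201, -1), 354), -1) = Mul(Mul(Rational(1, 2), Rational(1, 201), 354), -1) = Mul(Rational(59, 67), -1) = Rational(-59, 67)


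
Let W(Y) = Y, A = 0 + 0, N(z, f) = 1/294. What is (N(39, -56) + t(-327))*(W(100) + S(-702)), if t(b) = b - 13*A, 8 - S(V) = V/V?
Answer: -10286659/294 ≈ -34989.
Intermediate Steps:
N(z, f) = 1/294
S(V) = 7 (S(V) = 8 - V/V = 8 - 1*1 = 8 - 1 = 7)
A = 0
t(b) = b (t(b) = b - 13*0 = b + 0 = b)
(N(39, -56) + t(-327))*(W(100) + S(-702)) = (1/294 - 327)*(100 + 7) = -96137/294*107 = -10286659/294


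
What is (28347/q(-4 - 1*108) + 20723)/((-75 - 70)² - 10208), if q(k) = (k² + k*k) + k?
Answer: 517605995/270165392 ≈ 1.9159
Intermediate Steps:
q(k) = k + 2*k² (q(k) = (k² + k²) + k = 2*k² + k = k + 2*k²)
(28347/q(-4 - 1*108) + 20723)/((-75 - 70)² - 10208) = (28347/(((-4 - 1*108)*(1 + 2*(-4 - 1*108)))) + 20723)/((-75 - 70)² - 10208) = (28347/(((-4 - 108)*(1 + 2*(-4 - 108)))) + 20723)/((-145)² - 10208) = (28347/((-112*(1 + 2*(-112)))) + 20723)/(21025 - 10208) = (28347/((-112*(1 - 224))) + 20723)/10817 = (28347/((-112*(-223))) + 20723)*(1/10817) = (28347/24976 + 20723)*(1/10817) = (517605995/24976)*(1/10817) = 517605995/270165392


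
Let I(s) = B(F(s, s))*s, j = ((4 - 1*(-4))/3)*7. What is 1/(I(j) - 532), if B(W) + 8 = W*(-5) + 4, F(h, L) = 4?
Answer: -1/980 ≈ -0.0010204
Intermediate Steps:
B(W) = -4 - 5*W (B(W) = -8 + (W*(-5) + 4) = -8 + (-5*W + 4) = -8 + (4 - 5*W) = -4 - 5*W)
j = 56/3 (j = ((4 + 4)*(⅓))*7 = (8*(⅓))*7 = (8/3)*7 = 56/3 ≈ 18.667)
I(s) = -24*s (I(s) = (-4 - 5*4)*s = (-4 - 20)*s = -24*s)
1/(I(j) - 532) = 1/(-24*56/3 - 532) = 1/(-448 - 532) = 1/(-980) = -1/980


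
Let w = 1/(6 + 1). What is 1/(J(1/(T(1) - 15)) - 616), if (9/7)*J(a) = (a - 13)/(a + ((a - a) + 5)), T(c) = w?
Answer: -513/317065 ≈ -0.0016180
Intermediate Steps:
w = ⅐ (w = 1/7 = ⅐ ≈ 0.14286)
T(c) = ⅐
J(a) = 7*(-13 + a)/(9*(5 + a)) (J(a) = 7*((a - 13)/(a + ((a - a) + 5)))/9 = 7*((-13 + a)/(a + (0 + 5)))/9 = 7*((-13 + a)/(a + 5))/9 = 7*((-13 + a)/(5 + a))/9 = 7*(-13 + a)/(9*(5 + a)))
1/(J(1/(T(1) - 15)) - 616) = 1/(7*(-13 + 1/(⅐ - 15))/(9*(5 + 1/(⅐ - 15))) - 616) = 1/(7*(-13 + 1/(-104/7))/(9*(5 + 1/(-104/7))) - 616) = 1/(7*(-13 - 7/104)/(9*(5 - 7/104)) - 616) = 1/((7/9)*(-1359/104)/(513/104) - 616) = 1/((7/9)*(104/513)*(-1359/104) - 616) = 1/(-1057/513 - 616) = 1/(-317065/513) = -513/317065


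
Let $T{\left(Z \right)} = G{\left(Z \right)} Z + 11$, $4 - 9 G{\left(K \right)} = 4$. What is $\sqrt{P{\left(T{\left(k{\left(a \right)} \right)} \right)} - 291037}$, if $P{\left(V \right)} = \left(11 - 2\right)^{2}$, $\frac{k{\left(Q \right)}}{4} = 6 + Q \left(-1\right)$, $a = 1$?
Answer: $2 i \sqrt{72739} \approx 539.4 i$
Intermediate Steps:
$G{\left(K \right)} = 0$ ($G{\left(K \right)} = \frac{4}{9} - \frac{4}{9} = 0$)
$k{\left(Q \right)} = 24 - 4 Q$ ($k{\left(Q \right)} = 4 \left(6 + Q \left(-1\right)\right) = 4 \left(6 - Q\right) = 24 - 4 Q$)
$T{\left(Z \right)} = 11$ ($T{\left(Z \right)} = 0 Z + 11 = 0 + 11 = 11$)
$P{\left(V \right)} = 81$ ($P{\left(V \right)} = 9^{2} = 81$)
$\sqrt{P{\left(T{\left(k{\left(a \right)} \right)} \right)} - 291037} = \sqrt{81 - 291037} = \sqrt{-290956} = 2 i \sqrt{72739}$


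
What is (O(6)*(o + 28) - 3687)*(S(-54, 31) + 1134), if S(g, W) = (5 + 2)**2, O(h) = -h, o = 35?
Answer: -4808895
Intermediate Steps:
S(g, W) = 49 (S(g, W) = 7**2 = 49)
(O(6)*(o + 28) - 3687)*(S(-54, 31) + 1134) = ((-1*6)*(35 + 28) - 3687)*(49 + 1134) = (-6*63 - 3687)*1183 = (-378 - 3687)*1183 = -4065*1183 = -4808895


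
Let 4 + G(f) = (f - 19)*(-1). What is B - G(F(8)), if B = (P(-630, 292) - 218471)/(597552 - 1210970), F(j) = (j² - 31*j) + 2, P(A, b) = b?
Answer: -9278859/47186 ≈ -196.64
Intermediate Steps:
F(j) = 2 + j² - 31*j
G(f) = 15 - f (G(f) = -4 + (f - 19)*(-1) = -4 + (-19 + f)*(-1) = -4 + (19 - f) = 15 - f)
B = 16783/47186 (B = (292 - 218471)/(597552 - 1210970) = -218179/(-613418) = -218179*(-1/613418) = 16783/47186 ≈ 0.35568)
B - G(F(8)) = 16783/47186 - (15 - (2 + 8² - 31*8)) = 16783/47186 - (15 - (2 + 64 - 248)) = 16783/47186 - (15 - 1*(-182)) = 16783/47186 - (15 + 182) = 16783/47186 - 1*197 = 16783/47186 - 197 = -9278859/47186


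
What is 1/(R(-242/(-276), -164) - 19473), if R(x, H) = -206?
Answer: -1/19679 ≈ -5.0816e-5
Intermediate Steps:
1/(R(-242/(-276), -164) - 19473) = 1/(-206 - 19473) = 1/(-19679) = -1/19679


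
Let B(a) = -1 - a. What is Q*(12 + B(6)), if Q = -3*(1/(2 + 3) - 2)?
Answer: 27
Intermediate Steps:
Q = 27/5 (Q = -3*(1/5 - 2) = -3*(-9/5) = 27/5 ≈ 5.4000)
Q*(12 + B(6)) = 27*(12 + (-1 - 1*6))/5 = 27*(12 + (-1 - 6))/5 = 27*(12 - 7)/5 = (27/5)*5 = 27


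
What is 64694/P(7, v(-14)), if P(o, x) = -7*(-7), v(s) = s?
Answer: 9242/7 ≈ 1320.3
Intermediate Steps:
P(o, x) = 49
64694/P(7, v(-14)) = 64694/49 = 64694*(1/49) = 9242/7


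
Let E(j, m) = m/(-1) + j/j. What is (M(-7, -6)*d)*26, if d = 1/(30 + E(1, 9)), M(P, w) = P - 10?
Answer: -221/11 ≈ -20.091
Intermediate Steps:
E(j, m) = 1 - m (E(j, m) = m*(-1) + 1 = -m + 1 = 1 - m)
M(P, w) = -10 + P
d = 1/22 (d = 1/(30 + (1 - 1*9)) = 1/(30 + (1 - 9)) = 1/(30 - 8) = 1/22 ≈ 0.045455)
(M(-7, -6)*d)*26 = ((-10 - 7)*(1/22))*26 = -17*1/22*26 = -17/22*26 = -221/11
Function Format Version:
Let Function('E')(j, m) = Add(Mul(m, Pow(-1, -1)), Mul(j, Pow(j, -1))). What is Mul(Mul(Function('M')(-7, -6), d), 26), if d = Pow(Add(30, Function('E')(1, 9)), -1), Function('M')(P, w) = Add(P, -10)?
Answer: Rational(-221, 11) ≈ -20.091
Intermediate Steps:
Function('E')(j, m) = Add(1, Mul(-1, m)) (Function('E')(j, m) = Add(Mul(m, -1), 1) = Add(Mul(-1, m), 1) = Add(1, Mul(-1, m)))
Function('M')(P, w) = Add(-10, P)
d = Rational(1, 22) (d = Pow(Add(30, Add(1, Mul(-1, 9))), -1) = Pow(Add(30, Add(1, -9)), -1) = Pow(Add(30, -8), -1) = Pow(22, -1) = Rational(1, 22) ≈ 0.045455)
Mul(Mul(Function('M')(-7, -6), d), 26) = Mul(Mul(Add(-10, -7), Rational(1, 22)), 26) = Mul(Mul(-17, Rational(1, 22)), 26) = Mul(Rational(-17, 22), 26) = Rational(-221, 11)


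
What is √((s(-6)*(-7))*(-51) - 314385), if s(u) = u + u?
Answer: I*√318669 ≈ 564.51*I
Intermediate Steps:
s(u) = 2*u
√((s(-6)*(-7))*(-51) - 314385) = √(((2*(-6))*(-7))*(-51) - 314385) = √(-12*(-7)*(-51) - 314385) = √(84*(-51) - 314385) = √(-4284 - 314385) = √(-318669) = I*√318669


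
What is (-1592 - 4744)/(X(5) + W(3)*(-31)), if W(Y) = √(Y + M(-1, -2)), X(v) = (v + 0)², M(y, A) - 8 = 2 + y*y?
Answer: 158400/12829 + 196416*√14/12829 ≈ 69.633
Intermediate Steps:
M(y, A) = 10 + y² (M(y, A) = 8 + (2 + y*y) = 8 + (2 + y²) = 10 + y²)
X(v) = v²
W(Y) = √(11 + Y) (W(Y) = √(Y + (10 + (-1)²)) = √(Y + (10 + 1)) = √(Y + 11) = √(11 + Y))
(-1592 - 4744)/(X(5) + W(3)*(-31)) = (-1592 - 4744)/(5² + √(11 + 3)*(-31)) = -6336/(25 + √14*(-31)) = -6336/(25 - 31*√14)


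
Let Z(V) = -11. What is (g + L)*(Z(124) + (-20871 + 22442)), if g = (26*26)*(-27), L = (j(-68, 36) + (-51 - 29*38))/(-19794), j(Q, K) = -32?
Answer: -93932514780/3299 ≈ -2.8473e+7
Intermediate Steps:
L = 395/6598 (L = (-32 + (-51 - 29*38))/(-19794) = (-32 + (-51 - 1102))*(-1/19794) = (-32 - 1153)*(-1/19794) = -1185*(-1/19794) = 395/6598 ≈ 0.059867)
g = -18252 (g = 676*(-27) = -18252)
(g + L)*(Z(124) + (-20871 + 22442)) = (-18252 + 395/6598)*(-11 + (-20871 + 22442)) = -120426301*(-11 + 1571)/6598 = -120426301/6598*1560 = -93932514780/3299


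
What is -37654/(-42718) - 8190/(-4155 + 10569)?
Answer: -9028972/22832771 ≈ -0.39544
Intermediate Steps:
-37654/(-42718) - 8190/(-4155 + 10569) = -37654*(-1/42718) - 8190/6414 = 18827/21359 - 8190*1/6414 = 18827/21359 - 1365/1069 = -9028972/22832771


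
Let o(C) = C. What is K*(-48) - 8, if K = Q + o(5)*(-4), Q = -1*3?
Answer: 1096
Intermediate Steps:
Q = -3
K = -23 (K = -3 + 5*(-4) = -3 - 20 = -23)
K*(-48) - 8 = -23*(-48) - 8 = 1104 - 8 = 1096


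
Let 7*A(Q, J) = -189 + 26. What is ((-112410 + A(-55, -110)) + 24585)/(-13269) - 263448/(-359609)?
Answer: 245607079826/33401562747 ≈ 7.3532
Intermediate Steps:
A(Q, J) = -163/7 (A(Q, J) = (-189 + 26)/7 = (⅐)*(-163) = -163/7)
((-112410 + A(-55, -110)) + 24585)/(-13269) - 263448/(-359609) = ((-112410 - 163/7) + 24585)/(-13269) - 263448/(-359609) = (-787033/7 + 24585)*(-1/13269) - 263448*(-1/359609) = -614938/7*(-1/13269) + 263448/359609 = 614938/92883 + 263448/359609 = 245607079826/33401562747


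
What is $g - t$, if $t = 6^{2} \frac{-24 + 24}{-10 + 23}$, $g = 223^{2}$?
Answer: $49729$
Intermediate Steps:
$g = 49729$
$t = 0$ ($t = 36 \cdot \frac{0}{13} = 36 \cdot 0 \cdot \frac{1}{13} = 36 \cdot 0 = 0$)
$g - t = 49729 - 0 = 49729 + 0 = 49729$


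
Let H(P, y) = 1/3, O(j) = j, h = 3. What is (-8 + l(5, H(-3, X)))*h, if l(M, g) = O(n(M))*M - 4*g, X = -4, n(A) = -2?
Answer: -58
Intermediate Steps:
H(P, y) = 1/3
l(M, g) = -4*g - 2*M (l(M, g) = -2*M - 4*g = -4*g - 2*M)
(-8 + l(5, H(-3, X)))*h = (-8 + (-4*1/3 - 2*5))*3 = (-8 + (-4/3 - 10))*3 = (-8 - 34/3)*3 = -58/3*3 = -58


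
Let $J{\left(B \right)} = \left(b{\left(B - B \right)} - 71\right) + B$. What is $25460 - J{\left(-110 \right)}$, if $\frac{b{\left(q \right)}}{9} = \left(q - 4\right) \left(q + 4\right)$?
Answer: $25785$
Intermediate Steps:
$b{\left(q \right)} = 9 \left(-4 + q\right) \left(4 + q\right)$ ($b{\left(q \right)} = 9 \left(q - 4\right) \left(q + 4\right) = 9 \left(-4 + q\right) \left(4 + q\right)$)
$J{\left(B \right)} = -215 + B$ ($J{\left(B \right)} = \left(\left(-144 + 9 \left(B - B\right)^{2}\right) - 71\right) + B = \left(\left(-144 + 9 \cdot 0^{2}\right) - 71\right) + B = \left(\left(-144 + 9 \cdot 0\right) - 71\right) + B = \left(\left(-144 + 0\right) - 71\right) + B = \left(-144 - 71\right) + B = -215 + B$)
$25460 - J{\left(-110 \right)} = 25460 - \left(-215 - 110\right) = 25460 - -325 = 25460 + 325 = 25785$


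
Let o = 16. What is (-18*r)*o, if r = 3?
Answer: -864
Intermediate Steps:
(-18*r)*o = -18*3*16 = -54*16 = -864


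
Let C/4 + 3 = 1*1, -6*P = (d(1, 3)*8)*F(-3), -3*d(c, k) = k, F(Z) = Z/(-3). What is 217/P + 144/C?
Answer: 579/4 ≈ 144.75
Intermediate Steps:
F(Z) = -Z/3 (F(Z) = Z*(-⅓) = -Z/3)
d(c, k) = -k/3
P = 4/3 (P = --⅓*3*8*(-⅓*(-3))/6 = -(-1*8)/6 = -(-4)/3 = -⅙*(-8) = 4/3 ≈ 1.3333)
C = -8 (C = -12 + 4*(1*1) = -12 + 4*1 = -12 + 4 = -8)
217/P + 144/C = 217/(4/3) + 144/(-8) = 217*(¾) + 144*(-⅛) = 651/4 - 18 = 579/4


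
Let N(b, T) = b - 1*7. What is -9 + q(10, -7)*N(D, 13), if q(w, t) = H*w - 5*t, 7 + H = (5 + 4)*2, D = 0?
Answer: -1024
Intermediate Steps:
H = 11 (H = -7 + (5 + 4)*2 = -7 + 9*2 = -7 + 18 = 11)
q(w, t) = -5*t + 11*w (q(w, t) = 11*w - 5*t = -5*t + 11*w)
N(b, T) = -7 + b (N(b, T) = b - 7 = -7 + b)
-9 + q(10, -7)*N(D, 13) = -9 + (-5*(-7) + 11*10)*(-7 + 0) = -9 + (35 + 110)*(-7) = -9 + 145*(-7) = -9 - 1015 = -1024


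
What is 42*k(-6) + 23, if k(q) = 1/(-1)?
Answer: -19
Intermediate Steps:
k(q) = -1
42*k(-6) + 23 = 42*(-1) + 23 = -42 + 23 = -19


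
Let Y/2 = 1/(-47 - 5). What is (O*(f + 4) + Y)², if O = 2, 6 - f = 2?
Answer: 172225/676 ≈ 254.77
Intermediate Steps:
f = 4 (f = 6 - 1*2 = 6 - 2 = 4)
Y = -1/26 (Y = 2/(-47 - 5) = 2/(-52) = 2*(-1/52) = -1/26 ≈ -0.038462)
(O*(f + 4) + Y)² = (2*(4 + 4) - 1/26)² = (2*8 - 1/26)² = (16 - 1/26)² = (415/26)² = 172225/676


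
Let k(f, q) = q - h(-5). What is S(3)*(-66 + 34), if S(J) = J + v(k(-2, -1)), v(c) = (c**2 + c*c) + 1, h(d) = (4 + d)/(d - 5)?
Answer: -5136/25 ≈ -205.44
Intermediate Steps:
h(d) = (4 + d)/(-5 + d)
k(f, q) = -1/10 + q (k(f, q) = q - (4 - 5)/(-5 - 5) = q - (-1)/(-10) = q - (-1)*(-1)/10 = q - 1*1/10 = q - 1/10 = -1/10 + q)
v(c) = 1 + 2*c**2 (v(c) = (c**2 + c**2) + 1 = 2*c**2 + 1 = 1 + 2*c**2)
S(J) = 171/50 + J (S(J) = J + (1 + 2*(-1/10 - 1)**2) = J + (1 + 2*(-11/10)**2) = J + (1 + 2*(121/100)) = J + (1 + 121/50) = J + 171/50 = 171/50 + J)
S(3)*(-66 + 34) = (171/50 + 3)*(-66 + 34) = (321/50)*(-32) = -5136/25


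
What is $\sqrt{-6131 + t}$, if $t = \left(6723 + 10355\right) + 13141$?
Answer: $2 \sqrt{6022} \approx 155.2$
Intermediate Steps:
$t = 30219$ ($t = 17078 + 13141 = 30219$)
$\sqrt{-6131 + t} = \sqrt{-6131 + 30219} = \sqrt{24088} = 2 \sqrt{6022}$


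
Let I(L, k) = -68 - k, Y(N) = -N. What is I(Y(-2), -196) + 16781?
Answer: 16909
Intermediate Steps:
I(Y(-2), -196) + 16781 = (-68 - 1*(-196)) + 16781 = (-68 + 196) + 16781 = 128 + 16781 = 16909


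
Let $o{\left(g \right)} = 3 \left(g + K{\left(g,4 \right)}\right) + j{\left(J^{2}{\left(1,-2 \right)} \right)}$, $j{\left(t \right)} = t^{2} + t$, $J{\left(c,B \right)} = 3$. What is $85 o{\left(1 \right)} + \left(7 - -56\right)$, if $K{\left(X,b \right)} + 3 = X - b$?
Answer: $6438$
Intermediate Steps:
$K{\left(X,b \right)} = -3 + X - b$ ($K{\left(X,b \right)} = -3 + \left(X - b\right) = -3 + X - b$)
$j{\left(t \right)} = t + t^{2}$
$o{\left(g \right)} = 69 + 6 g$ ($o{\left(g \right)} = 3 \left(g - \left(7 - g\right)\right) + 3^{2} \left(1 + 3^{2}\right) = 3 \left(g - \left(7 - g\right)\right) + 9 \left(1 + 9\right) = 3 \left(g + \left(-7 + g\right)\right) + 9 \cdot 10 = 3 \left(-7 + 2 g\right) + 90 = \left(-21 + 6 g\right) + 90 = 69 + 6 g$)
$85 o{\left(1 \right)} + \left(7 - -56\right) = 85 \left(69 + 6 \cdot 1\right) + \left(7 - -56\right) = 85 \left(69 + 6\right) + \left(7 + 56\right) = 85 \cdot 75 + 63 = 6375 + 63 = 6438$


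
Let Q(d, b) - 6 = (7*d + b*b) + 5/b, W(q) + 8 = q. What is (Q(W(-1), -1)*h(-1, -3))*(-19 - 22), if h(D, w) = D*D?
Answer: 2501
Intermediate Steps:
W(q) = -8 + q
Q(d, b) = 6 + b² + 5/b + 7*d (Q(d, b) = 6 + ((7*d + b*b) + 5/b) = 6 + ((7*d + b²) + 5/b) = 6 + ((b² + 7*d) + 5/b) = 6 + (b² + 5/b + 7*d) = 6 + b² + 5/b + 7*d)
h(D, w) = D²
(Q(W(-1), -1)*h(-1, -3))*(-19 - 22) = ((6 + (-1)² + 5/(-1) + 7*(-8 - 1))*(-1)²)*(-19 - 22) = ((6 + 1 + 5*(-1) + 7*(-9))*1)*(-41) = ((6 + 1 - 5 - 63)*1)*(-41) = -61*1*(-41) = -61*(-41) = 2501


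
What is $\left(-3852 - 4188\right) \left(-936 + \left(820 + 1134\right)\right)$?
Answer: $-8184720$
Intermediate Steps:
$\left(-3852 - 4188\right) \left(-936 + \left(820 + 1134\right)\right) = - 8040 \left(-936 + 1954\right) = \left(-8040\right) 1018 = -8184720$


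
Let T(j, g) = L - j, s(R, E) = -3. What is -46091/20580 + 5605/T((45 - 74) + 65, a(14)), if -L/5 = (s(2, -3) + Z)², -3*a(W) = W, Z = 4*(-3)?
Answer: -56287517/7964460 ≈ -7.0673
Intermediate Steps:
Z = -12
a(W) = -W/3
L = -1125 (L = -5*(-3 - 12)² = -5*(-15)² = -5*225 = -1125)
T(j, g) = -1125 - j
-46091/20580 + 5605/T((45 - 74) + 65, a(14)) = -46091/20580 + 5605/(-1125 - ((45 - 74) + 65)) = -46091*1/20580 + 5605/(-1125 - (-29 + 65)) = -46091/20580 + 5605/(-1125 - 1*36) = -46091/20580 + 5605/(-1125 - 36) = -46091/20580 + 5605/(-1161) = -46091/20580 + 5605*(-1/1161) = -46091/20580 - 5605/1161 = -56287517/7964460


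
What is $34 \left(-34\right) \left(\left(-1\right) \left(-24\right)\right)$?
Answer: $-27744$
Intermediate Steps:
$34 \left(-34\right) \left(\left(-1\right) \left(-24\right)\right) = \left(-1156\right) 24 = -27744$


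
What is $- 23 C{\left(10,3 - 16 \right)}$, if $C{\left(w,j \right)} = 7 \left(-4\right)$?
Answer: $644$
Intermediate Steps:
$C{\left(w,j \right)} = -28$
$- 23 C{\left(10,3 - 16 \right)} = \left(-23\right) \left(-28\right) = 644$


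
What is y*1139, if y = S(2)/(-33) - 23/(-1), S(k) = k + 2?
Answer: 859945/33 ≈ 26059.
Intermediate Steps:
S(k) = 2 + k
y = 755/33 (y = (2 + 2)/(-33) - 23/(-1) = 4*(-1/33) - 23*(-1) = -4/33 + 23 = 755/33 ≈ 22.879)
y*1139 = (755/33)*1139 = 859945/33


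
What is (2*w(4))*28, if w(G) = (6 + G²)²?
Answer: 27104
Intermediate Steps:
(2*w(4))*28 = (2*(6 + 4²)²)*28 = (2*(6 + 16)²)*28 = (2*22²)*28 = (2*484)*28 = 968*28 = 27104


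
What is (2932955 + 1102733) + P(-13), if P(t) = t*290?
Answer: 4031918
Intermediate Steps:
P(t) = 290*t
(2932955 + 1102733) + P(-13) = (2932955 + 1102733) + 290*(-13) = 4035688 - 3770 = 4031918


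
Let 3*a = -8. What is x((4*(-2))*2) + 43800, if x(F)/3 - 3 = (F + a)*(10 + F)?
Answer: 44145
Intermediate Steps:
a = -8/3 (a = (⅓)*(-8) = -8/3 ≈ -2.6667)
x(F) = 9 + 3*(10 + F)*(-8/3 + F) (x(F) = 9 + 3*((F - 8/3)*(10 + F)) = 9 + 3*((-8/3 + F)*(10 + F)) = 9 + 3*((10 + F)*(-8/3 + F)) = 9 + 3*(10 + F)*(-8/3 + F))
x((4*(-2))*2) + 43800 = (-71 + 3*((4*(-2))*2)² + 22*((4*(-2))*2)) + 43800 = (-71 + 3*(-8*2)² + 22*(-8*2)) + 43800 = (-71 + 3*(-16)² + 22*(-16)) + 43800 = (-71 + 3*256 - 352) + 43800 = (-71 + 768 - 352) + 43800 = 345 + 43800 = 44145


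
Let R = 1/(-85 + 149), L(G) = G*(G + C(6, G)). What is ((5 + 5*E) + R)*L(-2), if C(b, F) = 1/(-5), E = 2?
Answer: 10571/160 ≈ 66.069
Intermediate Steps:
C(b, F) = -⅕
L(G) = G*(-⅕ + G) (L(G) = G*(G - ⅕) = G*(-⅕ + G))
R = 1/64 ≈ 0.015625
((5 + 5*E) + R)*L(-2) = ((5 + 5*2) + 1/64)*(-2*(-⅕ - 2)) = ((5 + 10) + 1/64)*(-2*(-11/5)) = (15 + 1/64)*(22/5) = (961/64)*(22/5) = 10571/160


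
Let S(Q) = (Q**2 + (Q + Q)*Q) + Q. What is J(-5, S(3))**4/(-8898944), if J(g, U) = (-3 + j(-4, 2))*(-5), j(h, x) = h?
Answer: -1500625/8898944 ≈ -0.16863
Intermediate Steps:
S(Q) = Q + 3*Q**2 (S(Q) = (Q**2 + (2*Q)*Q) + Q = (Q**2 + 2*Q**2) + Q = 3*Q**2 + Q = Q + 3*Q**2)
J(g, U) = 35 (J(g, U) = (-3 - 4)*(-5) = -7*(-5) = 35)
J(-5, S(3))**4/(-8898944) = 35**4/(-8898944) = 1500625*(-1/8898944) = -1500625/8898944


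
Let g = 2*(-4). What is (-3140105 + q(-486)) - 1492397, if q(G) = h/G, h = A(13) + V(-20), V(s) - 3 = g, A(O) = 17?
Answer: -375232664/81 ≈ -4.6325e+6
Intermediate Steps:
g = -8
V(s) = -5 (V(s) = 3 - 8 = -5)
h = 12 (h = 17 - 5 = 12)
q(G) = 12/G
(-3140105 + q(-486)) - 1492397 = (-3140105 + 12/(-486)) - 1492397 = (-3140105 + 12*(-1/486)) - 1492397 = (-3140105 - 2/81) - 1492397 = -254348507/81 - 1492397 = -375232664/81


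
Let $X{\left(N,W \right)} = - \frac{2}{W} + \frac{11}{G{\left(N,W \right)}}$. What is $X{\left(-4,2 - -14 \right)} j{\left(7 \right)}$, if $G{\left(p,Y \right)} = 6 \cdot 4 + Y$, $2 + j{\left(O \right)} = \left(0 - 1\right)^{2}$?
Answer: $- \frac{3}{20} \approx -0.15$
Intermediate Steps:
$j{\left(O \right)} = -1$ ($j{\left(O \right)} = -2 + \left(0 - 1\right)^{2} = -2 + \left(-1\right)^{2} = -2 + 1 = -1$)
$G{\left(p,Y \right)} = 24 + Y$
$X{\left(N,W \right)} = - \frac{2}{W} + \frac{11}{24 + W}$
$X{\left(-4,2 - -14 \right)} j{\left(7 \right)} = \frac{3 \left(-16 + 3 \left(2 - -14\right)\right)}{\left(2 - -14\right) \left(24 + \left(2 - -14\right)\right)} \left(-1\right) = \frac{3 \left(-16 + 3 \left(2 + 14\right)\right)}{\left(2 + 14\right) \left(24 + \left(2 + 14\right)\right)} \left(-1\right) = \frac{3 \left(-16 + 3 \cdot 16\right)}{16 \left(24 + 16\right)} \left(-1\right) = 3 \cdot \frac{1}{16} \cdot \frac{1}{40} \left(-16 + 48\right) \left(-1\right) = 3 \cdot \frac{1}{16} \cdot \frac{1}{40} \cdot 32 \left(-1\right) = \frac{3}{20} \left(-1\right) = - \frac{3}{20}$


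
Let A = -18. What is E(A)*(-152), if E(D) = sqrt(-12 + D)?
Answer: -152*I*sqrt(30) ≈ -832.54*I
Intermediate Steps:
E(A)*(-152) = sqrt(-12 - 18)*(-152) = sqrt(-30)*(-152) = (I*sqrt(30))*(-152) = -152*I*sqrt(30)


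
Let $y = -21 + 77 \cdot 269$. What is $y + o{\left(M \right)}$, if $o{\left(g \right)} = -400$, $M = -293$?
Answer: $20292$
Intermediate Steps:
$y = 20692$ ($y = -21 + 20713 = 20692$)
$y + o{\left(M \right)} = 20692 - 400 = 20292$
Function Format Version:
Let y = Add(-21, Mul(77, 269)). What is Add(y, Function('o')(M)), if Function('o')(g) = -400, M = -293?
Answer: 20292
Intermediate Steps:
y = 20692 (y = Add(-21, 20713) = 20692)
Add(y, Function('o')(M)) = Add(20692, -400) = 20292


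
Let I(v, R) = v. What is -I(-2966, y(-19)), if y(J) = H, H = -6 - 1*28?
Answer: 2966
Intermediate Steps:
H = -34 (H = -6 - 28 = -34)
y(J) = -34
-I(-2966, y(-19)) = -1*(-2966) = 2966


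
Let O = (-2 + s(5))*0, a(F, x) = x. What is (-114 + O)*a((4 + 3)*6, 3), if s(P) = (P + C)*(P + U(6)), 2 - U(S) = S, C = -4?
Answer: -342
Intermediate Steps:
U(S) = 2 - S
s(P) = (-4 + P)**2 (s(P) = (P - 4)*(P + (2 - 1*6)) = (-4 + P)*(P + (2 - 6)) = (-4 + P)*(P - 4) = (-4 + P)*(-4 + P) = (-4 + P)**2)
O = 0 (O = (-2 + (16 + 5**2 - 8*5))*0 = (-2 + (16 + 25 - 40))*0 = (-2 + 1)*0 = -1*0 = 0)
(-114 + O)*a((4 + 3)*6, 3) = (-114 + 0)*3 = -114*3 = -342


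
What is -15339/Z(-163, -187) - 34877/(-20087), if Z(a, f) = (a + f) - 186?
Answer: 326808565/10766632 ≈ 30.354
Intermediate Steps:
Z(a, f) = -186 + a + f
-15339/Z(-163, -187) - 34877/(-20087) = -15339/(-186 - 163 - 187) - 34877/(-20087) = -15339/(-536) - 34877*(-1/20087) = -15339*(-1/536) + 34877/20087 = 15339/536 + 34877/20087 = 326808565/10766632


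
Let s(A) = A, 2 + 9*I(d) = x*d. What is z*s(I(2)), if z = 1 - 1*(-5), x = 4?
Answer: 4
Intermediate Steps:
I(d) = -2/9 + 4*d/9 (I(d) = -2/9 + (4*d)/9 = -2/9 + 4*d/9)
z = 6 (z = 1 + 5 = 6)
z*s(I(2)) = 6*(-2/9 + (4/9)*2) = 6*(-2/9 + 8/9) = 6*(⅔) = 4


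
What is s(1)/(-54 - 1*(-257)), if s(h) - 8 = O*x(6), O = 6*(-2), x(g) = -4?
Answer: 8/29 ≈ 0.27586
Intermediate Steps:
O = -12
s(h) = 56 (s(h) = 8 - 12*(-4) = 8 + 48 = 56)
s(1)/(-54 - 1*(-257)) = 56/(-54 - 1*(-257)) = 56/(-54 + 257) = 56/203 = 56*(1/203) = 8/29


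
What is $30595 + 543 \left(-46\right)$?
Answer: $5617$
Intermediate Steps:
$30595 + 543 \left(-46\right) = 30595 - 24978 = 5617$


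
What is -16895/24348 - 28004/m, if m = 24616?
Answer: -137216089/74918796 ≈ -1.8315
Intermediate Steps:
-16895/24348 - 28004/m = -16895/24348 - 28004/24616 = -16895*1/24348 - 28004*1/24616 = -16895/24348 - 7001/6154 = -137216089/74918796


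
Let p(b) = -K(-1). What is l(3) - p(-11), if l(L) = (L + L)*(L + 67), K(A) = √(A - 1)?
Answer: 420 + I*√2 ≈ 420.0 + 1.4142*I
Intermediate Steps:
K(A) = √(-1 + A)
p(b) = -I*√2 (p(b) = -√(-1 - 1) = -√(-2) = -I*√2)
l(L) = 2*L*(67 + L) (l(L) = (2*L)*(67 + L) = 2*L*(67 + L))
l(3) - p(-11) = 2*3*(67 + 3) - (-1)*I*√2 = 2*3*70 + I*√2 = 420 + I*√2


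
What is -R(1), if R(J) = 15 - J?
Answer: -14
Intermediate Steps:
-R(1) = -(15 - 1*1) = -(15 - 1) = -1*14 = -14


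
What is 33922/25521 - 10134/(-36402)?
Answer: 248909743/154835907 ≈ 1.6076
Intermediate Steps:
33922/25521 - 10134/(-36402) = 33922*(1/25521) - 10134*(-1/36402) = 33922/25521 + 1689/6067 = 248909743/154835907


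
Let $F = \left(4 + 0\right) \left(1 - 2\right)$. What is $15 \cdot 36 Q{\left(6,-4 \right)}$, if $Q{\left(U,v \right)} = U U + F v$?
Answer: $28080$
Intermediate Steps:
$F = -4$ ($F = 4 \left(-1\right) = -4$)
$Q{\left(U,v \right)} = U^{2} - 4 v$ ($Q{\left(U,v \right)} = U U - 4 v = U^{2} - 4 v$)
$15 \cdot 36 Q{\left(6,-4 \right)} = 15 \cdot 36 \left(6^{2} - -16\right) = 540 \left(36 + 16\right) = 540 \cdot 52 = 28080$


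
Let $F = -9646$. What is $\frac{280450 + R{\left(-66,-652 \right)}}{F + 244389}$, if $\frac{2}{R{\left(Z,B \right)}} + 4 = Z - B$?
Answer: $\frac{81610951}{68310213} \approx 1.1947$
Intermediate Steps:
$R{\left(Z,B \right)} = \frac{2}{-4 + Z - B}$ ($R{\left(Z,B \right)} = \frac{2}{-4 - \left(B - Z\right)} = \frac{2}{-4 + Z - B}$)
$\frac{280450 + R{\left(-66,-652 \right)}}{F + 244389} = \frac{280450 - \frac{2}{4 - 652 - -66}}{-9646 + 244389} = \frac{280450 - \frac{2}{4 - 652 + 66}}{234743} = \left(280450 - \frac{2}{-582}\right) \frac{1}{234743} = \left(280450 - - \frac{1}{291}\right) \frac{1}{234743} = \left(280450 + \frac{1}{291}\right) \frac{1}{234743} = \frac{81610951}{291} \cdot \frac{1}{234743} = \frac{81610951}{68310213}$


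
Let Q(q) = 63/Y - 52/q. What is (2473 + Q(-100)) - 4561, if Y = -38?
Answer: -1984681/950 ≈ -2089.1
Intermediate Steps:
Q(q) = -63/38 - 52/q (Q(q) = 63/(-38) - 52/q = 63*(-1/38) - 52/q = -63/38 - 52/q)
(2473 + Q(-100)) - 4561 = (2473 + (-63/38 - 52/(-100))) - 4561 = (2473 + (-63/38 - 52*(-1/100))) - 4561 = (2473 + (-63/38 + 13/25)) - 4561 = (2473 - 1081/950) - 4561 = 2348269/950 - 4561 = -1984681/950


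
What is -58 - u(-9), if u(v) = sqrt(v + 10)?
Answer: -59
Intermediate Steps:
u(v) = sqrt(10 + v)
-58 - u(-9) = -58 - sqrt(10 - 9) = -58 - sqrt(1) = -58 - 1*1 = -58 - 1 = -59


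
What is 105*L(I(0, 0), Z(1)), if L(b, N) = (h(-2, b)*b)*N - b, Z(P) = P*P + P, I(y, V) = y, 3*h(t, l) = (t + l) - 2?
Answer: 0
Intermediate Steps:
h(t, l) = -⅔ + l/3 + t/3 (h(t, l) = ((t + l) - 2)/3 = ((l + t) - 2)/3 = (-2 + l + t)/3 = -⅔ + l/3 + t/3)
Z(P) = P + P² (Z(P) = P² + P = P + P²)
L(b, N) = -b + N*b*(-4/3 + b/3) (L(b, N) = ((-⅔ + b/3 + (⅓)*(-2))*b)*N - b = ((-⅔ + b/3 - ⅔)*b)*N - b = ((-4/3 + b/3)*b)*N - b = (b*(-4/3 + b/3))*N - b = N*b*(-4/3 + b/3) - b = -b + N*b*(-4/3 + b/3))
105*L(I(0, 0), Z(1)) = 105*((⅓)*0*(-3 + (1*(1 + 1))*(-4 + 0))) = 105*((⅓)*0*(-3 + (1*2)*(-4))) = 105*((⅓)*0*(-3 + 2*(-4))) = 105*((⅓)*0*(-3 - 8)) = 105*((⅓)*0*(-11)) = 105*0 = 0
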